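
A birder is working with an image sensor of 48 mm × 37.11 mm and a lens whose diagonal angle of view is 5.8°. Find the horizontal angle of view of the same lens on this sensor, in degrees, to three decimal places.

Sensor diagonal = √(48² + 37.11²) = √3681.1521 ≈ 60.6725 mm.
From the diagonal AOV: f = 60.6725 / (2·tan(2.9°)) = 60.6725 / 0.10132 ≈ 598.8464 mm.
Horizontal AOV = 2·arctan(48 / (2 × 598.8464)) = 2·arctan(0.04008) ≈ 4.5900°.

4.590°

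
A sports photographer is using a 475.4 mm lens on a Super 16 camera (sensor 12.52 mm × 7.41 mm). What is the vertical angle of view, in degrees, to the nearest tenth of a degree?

0.9°

Angle of view α = 2·arctan(h/2f) with h = 7.41 mm and f = 475.4 mm.
h/2f = 0.00779; arctan(0.00779) ≈ 0.4465°, so α ≈ 0.8930°.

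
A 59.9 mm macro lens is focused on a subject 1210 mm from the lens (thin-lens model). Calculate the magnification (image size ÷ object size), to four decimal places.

0.0521×

Thin lens: 1/f = 1/dₒ + 1/dᵢ → 1/dᵢ = 1/59.9 − 1/1210 = 0.0158680 mm⁻¹, so dᵢ ≈ 63.0197 mm.
Magnification m = dᵢ/dₒ = 63.0197/1210 ≈ 0.05208.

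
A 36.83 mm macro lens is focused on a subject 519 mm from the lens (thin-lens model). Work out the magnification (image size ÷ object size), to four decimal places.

Thin lens: 1/f = 1/dₒ + 1/dᵢ → 1/dᵢ = 1/36.83 − 1/519 = 0.0252250 mm⁻¹, so dᵢ ≈ 39.6432 mm.
Magnification m = dᵢ/dₒ = 39.6432/519 ≈ 0.07638.

0.0764×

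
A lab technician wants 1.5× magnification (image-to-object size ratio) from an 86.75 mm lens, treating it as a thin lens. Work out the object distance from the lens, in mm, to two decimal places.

With m = dᵢ/dₒ and 1/f = 1/dₒ + 1/dᵢ, substituting dᵢ = m·dₒ gives 1/f = (1 + 1/m)/dₒ, hence dₒ = f·(1 + 1/m).
dₒ = 86.75 × (1 + 1/1.5) = 86.75 × 1.66667 ≈ 144.583 mm.

144.58 mm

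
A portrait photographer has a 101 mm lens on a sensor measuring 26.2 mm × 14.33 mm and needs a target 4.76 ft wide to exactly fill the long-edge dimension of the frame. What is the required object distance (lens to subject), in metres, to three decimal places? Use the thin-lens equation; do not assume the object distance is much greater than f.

W: 4.76 ft × 304.8 mm/ft = 1450.85 mm.
Magnification m = w/W = dᵢ/dₒ; combined with 1/f = 1/dₒ + 1/dᵢ this gives dₒ = f·(1 + W/w).
dₒ = 101 mm × (1 + 1450.85/26.2) = 101 × 56.3759 ≈ 5693.963 mm = 5.69396 m.

5.694 m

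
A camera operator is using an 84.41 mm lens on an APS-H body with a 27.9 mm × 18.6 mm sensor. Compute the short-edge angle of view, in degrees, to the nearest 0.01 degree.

Angle of view α = 2·arctan(h/2f) with h = 18.6 mm and f = 84.41 mm.
h/2f = 0.11018; arctan(0.11018) ≈ 6.2873°, so α ≈ 12.5746°.

12.57°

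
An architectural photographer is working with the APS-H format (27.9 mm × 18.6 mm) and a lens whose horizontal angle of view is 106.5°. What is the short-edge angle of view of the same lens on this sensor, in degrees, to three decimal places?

From the horizontal AOV: f = 27.9 / (2·tan(53.25°)) = 27.9 / 2.67832 ≈ 10.4170 mm.
Short-edge AOV = 2·arctan(18.6 / (2 × 10.4170)) = 2·arctan(0.89277) ≈ 83.5154°.

83.515°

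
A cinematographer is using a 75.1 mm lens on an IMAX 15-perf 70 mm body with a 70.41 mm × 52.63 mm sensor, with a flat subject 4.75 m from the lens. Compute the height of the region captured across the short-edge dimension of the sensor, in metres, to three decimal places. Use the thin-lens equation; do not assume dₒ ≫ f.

3.276 m

dₒ: 4.75 m = 4750 mm.
Similar triangles through the lens centre give W/dₒ = h/dᵢ; with 1/f = 1/dₒ + 1/dᵢ this gives W = h·(dₒ − f)/f.
W = 52.63 mm × (4750 − 75.1) / 75.1 = 52.63 × 62.2490 ≈ 3276.165 mm = 3.27616 m.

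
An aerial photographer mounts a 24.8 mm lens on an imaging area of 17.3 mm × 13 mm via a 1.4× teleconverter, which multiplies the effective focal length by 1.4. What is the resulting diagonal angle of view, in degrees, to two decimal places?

Effective focal length f = 24.8 × 1.4 = 34.72 mm.
Sensor diagonal = √(17.3² + 13²) = √468.2900 ≈ 21.6400 mm.
α = 2·arctan(21.640 / (2 × 34.72)) = 2·arctan(0.31164) ≈ 34.6178°.

34.62°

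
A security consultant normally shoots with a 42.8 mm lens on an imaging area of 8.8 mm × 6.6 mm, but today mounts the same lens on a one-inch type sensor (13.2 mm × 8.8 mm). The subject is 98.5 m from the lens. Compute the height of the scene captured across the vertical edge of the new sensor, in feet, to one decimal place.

The focal length stays 42.8 mm; the relevant sensor dimension is now h = 8.8 mm. Object distance dₒ = 98.5 m = 98500 mm.
Thin-lens field height W = h·(dₒ − f)/f = 8.8 × (98500 − 42.8)/42.8 ≈ 20243.536 mm = 20243.536/304.8 ft = 66.4158 ft.

66.4 ft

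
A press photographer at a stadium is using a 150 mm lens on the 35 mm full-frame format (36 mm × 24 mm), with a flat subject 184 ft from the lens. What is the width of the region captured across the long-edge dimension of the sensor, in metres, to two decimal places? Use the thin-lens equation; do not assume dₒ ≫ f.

dₒ: 184 ft × 304.8 mm/ft = 56083.20 mm.
Similar triangles through the lens centre give W/dₒ = w/dᵢ; with 1/f = 1/dₒ + 1/dᵢ this gives W = w·(dₒ − f)/f.
W = 36 mm × (56083.2 − 150) / 150 = 36 × 372.8880 ≈ 13423.968 mm = 13.424 m.

13.42 m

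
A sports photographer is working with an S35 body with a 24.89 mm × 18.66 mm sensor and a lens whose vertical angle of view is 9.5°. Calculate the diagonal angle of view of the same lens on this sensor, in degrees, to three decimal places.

From the vertical AOV: f = 18.66 / (2·tan(4.75°)) = 18.66 / 0.16619 ≈ 112.2830 mm.
Sensor diagonal = √(24.89² + 18.66²) = √967.7077 ≈ 31.1080 mm.
Diagonal AOV = 2·arctan(31.1080 / (2 × 112.2830)) = 2·arctan(0.13852) ≈ 15.7734°.

15.773°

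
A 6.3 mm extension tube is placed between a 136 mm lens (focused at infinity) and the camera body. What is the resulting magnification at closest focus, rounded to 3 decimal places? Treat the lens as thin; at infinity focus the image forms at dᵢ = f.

0.046×

The tube moves the image plane from f to f + e, so dᵢ = 136 + 6.3 = 142.3 mm. Focus is achieved when 1/f = 1/dₒ + 1/dᵢ, giving dₒ = 1/(1/f − 1/(f+e)).
Magnification m = dᵢ/dₒ = (f+e)·(1/f − 1/(f+e)) = e/f = 6.3/136 ≈ 0.0463.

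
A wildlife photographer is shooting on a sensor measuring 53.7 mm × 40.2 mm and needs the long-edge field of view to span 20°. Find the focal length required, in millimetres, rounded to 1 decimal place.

From α = 2·arctan(w/2f) we get f = w / (2·tan(α/2)).
With w = 53.7 mm and α/2 = 10°, tan(α/2) ≈ 0.17633, so f ≈ 53.7 / 0.35265 ≈ 152.2739 mm.

152.3 mm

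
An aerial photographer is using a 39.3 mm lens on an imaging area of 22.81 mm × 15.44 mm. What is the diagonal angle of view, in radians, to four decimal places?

0.6741 rad

Sensor diagonal = √(22.81² + 15.44²) = √758.6897 ≈ 27.5443 mm.
Angle of view α = 2·arctan(d/2f) with d = 27.5443 mm and f = 39.3 mm.
d/2f = 0.35044; arctan(0.35044) ≈ 0.3371 rad, so α ≈ 0.6741 rad.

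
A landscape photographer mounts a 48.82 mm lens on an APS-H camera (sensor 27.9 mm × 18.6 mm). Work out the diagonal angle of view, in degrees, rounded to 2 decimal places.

Sensor diagonal = √(27.9² + 18.6²) = √1124.3700 ≈ 33.5316 mm.
Angle of view α = 2·arctan(d/2f) with d = 33.5316 mm and f = 48.82 mm.
d/2f = 0.34342; arctan(0.34342) ≈ 18.9535°, so α ≈ 37.9071°.

37.91°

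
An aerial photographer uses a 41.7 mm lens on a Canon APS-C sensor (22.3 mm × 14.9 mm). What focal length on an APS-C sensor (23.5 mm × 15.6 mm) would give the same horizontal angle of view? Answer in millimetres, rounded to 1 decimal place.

43.9 mm

Equal angle of view means equal width/f ratio, so f₂ = f₁ · (width₂/width₁) = 41.7 × 23.5/22.3.
f₂ = 41.7 × 1.05381 ≈ 43.944 mm.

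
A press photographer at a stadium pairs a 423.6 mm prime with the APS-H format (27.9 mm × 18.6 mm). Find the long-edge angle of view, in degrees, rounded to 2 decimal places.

3.77°

Angle of view α = 2·arctan(w/2f) with w = 27.9 mm and f = 423.6 mm.
w/2f = 0.03293; arctan(0.03293) ≈ 1.8862°, so α ≈ 3.7724°.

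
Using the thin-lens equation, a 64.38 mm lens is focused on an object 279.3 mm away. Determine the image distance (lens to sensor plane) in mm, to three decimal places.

1/dᵢ = 1/f − 1/dₒ = 1/64.38 − 1/279.3 = 0.0119524 mm⁻¹.
dᵢ = 1/0.0119524 ≈ 83.6652 mm.

83.665 mm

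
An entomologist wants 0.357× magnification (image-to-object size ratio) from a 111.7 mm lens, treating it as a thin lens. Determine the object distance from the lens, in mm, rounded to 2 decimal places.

With m = dᵢ/dₒ and 1/f = 1/dₒ + 1/dᵢ, substituting dᵢ = m·dₒ gives 1/f = (1 + 1/m)/dₒ, hence dₒ = f·(1 + 1/m).
dₒ = 111.7 × (1 + 1/0.357) = 111.7 × 3.80112 ≈ 424.585 mm.

424.59 mm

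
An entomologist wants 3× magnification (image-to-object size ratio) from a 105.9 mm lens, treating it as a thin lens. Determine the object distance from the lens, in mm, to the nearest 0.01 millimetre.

With m = dᵢ/dₒ and 1/f = 1/dₒ + 1/dᵢ, substituting dᵢ = m·dₒ gives 1/f = (1 + 1/m)/dₒ, hence dₒ = f·(1 + 1/m).
dₒ = 105.9 × (1 + 1/3) = 105.9 × 1.33333 ≈ 141.200 mm.

141.20 mm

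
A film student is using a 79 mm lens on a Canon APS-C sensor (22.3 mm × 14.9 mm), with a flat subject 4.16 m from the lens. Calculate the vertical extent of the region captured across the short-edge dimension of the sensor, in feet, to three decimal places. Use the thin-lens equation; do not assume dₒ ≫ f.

dₒ: 4.16 m = 4160 mm.
Similar triangles through the lens centre give W/dₒ = h/dᵢ; with 1/f = 1/dₒ + 1/dᵢ this gives W = h·(dₒ − f)/f.
W = 14.9 mm × (4160 − 79) / 79 = 14.9 × 51.6582 ≈ 769.708 mm = 769.708/304.8 ft = 2.52529 ft.

2.525 ft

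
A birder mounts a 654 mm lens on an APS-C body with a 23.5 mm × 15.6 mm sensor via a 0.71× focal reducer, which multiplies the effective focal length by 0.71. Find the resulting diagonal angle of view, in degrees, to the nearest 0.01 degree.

Effective focal length f = 654 × 0.71 = 464.34 mm.
Sensor diagonal = √(23.5² + 15.6²) = √795.6100 ≈ 28.2066 mm.
α = 2·arctan(28.207 / (2 × 464.34)) = 2·arctan(0.03037) ≈ 3.4794°.

3.48°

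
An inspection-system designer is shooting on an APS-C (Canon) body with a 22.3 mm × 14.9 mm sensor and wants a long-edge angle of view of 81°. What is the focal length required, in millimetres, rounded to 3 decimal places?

From α = 2·arctan(w/2f) we get f = w / (2·tan(α/2)).
With w = 22.3 mm and α/2 = 40.5°, tan(α/2) ≈ 0.85408, so f ≈ 22.3 / 1.70816 ≈ 13.0550 mm.

13.055 mm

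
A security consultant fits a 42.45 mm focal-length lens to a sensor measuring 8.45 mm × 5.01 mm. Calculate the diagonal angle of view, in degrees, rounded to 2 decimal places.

Sensor diagonal = √(8.45² + 5.01²) = √96.5026 ≈ 9.8236 mm.
Angle of view α = 2·arctan(d/2f) with d = 9.8236 mm and f = 42.45 mm.
d/2f = 0.11571; arctan(0.11571) ≈ 6.6002°, so α ≈ 13.2004°.

13.20°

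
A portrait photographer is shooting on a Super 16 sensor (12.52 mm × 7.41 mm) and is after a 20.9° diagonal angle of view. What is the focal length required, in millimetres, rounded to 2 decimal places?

39.44 mm

Sensor diagonal = √(12.52² + 7.41²) = √211.6585 ≈ 14.5485 mm.
From α = 2·arctan(d/2f) we get f = d / (2·tan(α/2)).
With d = 14.5485 mm and α/2 = 10.45°, tan(α/2) ≈ 0.18444, so f ≈ 14.5485 / 0.36887 ≈ 39.4404 mm.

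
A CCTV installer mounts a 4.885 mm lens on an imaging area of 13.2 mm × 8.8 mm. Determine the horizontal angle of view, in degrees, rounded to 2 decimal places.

Angle of view α = 2·arctan(w/2f) with w = 13.2 mm and f = 4.885 mm.
w/2f = 1.35107; arctan(1.35107) ≈ 53.4929°, so α ≈ 106.9859°.

106.99°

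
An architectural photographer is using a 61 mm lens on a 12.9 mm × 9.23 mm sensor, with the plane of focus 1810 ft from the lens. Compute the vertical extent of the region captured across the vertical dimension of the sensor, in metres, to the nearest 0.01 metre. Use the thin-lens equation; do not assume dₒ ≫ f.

dₒ: 1810 ft × 304.8 mm/ft = 551687.98 mm.
Similar triangles through the lens centre give W/dₒ = h/dᵢ; with 1/f = 1/dₒ + 1/dᵢ this gives W = h·(dₒ − f)/f.
W = 9.23 mm × (551688 − 61) / 61 = 9.23 × 9043.0653 ≈ 83467.493 mm = 83.4675 m.

83.47 m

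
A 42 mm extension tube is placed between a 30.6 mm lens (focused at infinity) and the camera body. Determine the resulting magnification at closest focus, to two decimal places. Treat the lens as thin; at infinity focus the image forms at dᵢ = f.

1.37×

The tube moves the image plane from f to f + e, so dᵢ = 30.6 + 42 = 72.6 mm. Focus is achieved when 1/f = 1/dₒ + 1/dᵢ, giving dₒ = 1/(1/f − 1/(f+e)).
Magnification m = dᵢ/dₒ = (f+e)·(1/f − 1/(f+e)) = e/f = 42/30.6 ≈ 1.3725.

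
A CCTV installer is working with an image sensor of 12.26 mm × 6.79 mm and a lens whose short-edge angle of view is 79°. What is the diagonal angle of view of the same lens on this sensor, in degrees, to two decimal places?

119.11°

From the short-edge AOV: f = 6.79 / (2·tan(39.5°)) = 6.79 / 1.64867 ≈ 4.1185 mm.
Sensor diagonal = √(12.26² + 6.79²) = √196.4117 ≈ 14.0147 mm.
Diagonal AOV = 2·arctan(14.0147 / (2 × 4.1185)) = 2·arctan(1.70145) ≈ 119.1115°.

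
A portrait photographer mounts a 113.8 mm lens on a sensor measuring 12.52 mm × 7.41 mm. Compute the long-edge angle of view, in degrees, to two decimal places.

6.30°

Angle of view α = 2·arctan(w/2f) with w = 12.52 mm and f = 113.8 mm.
w/2f = 0.05501; arctan(0.05501) ≈ 3.1486°, so α ≈ 6.2972°.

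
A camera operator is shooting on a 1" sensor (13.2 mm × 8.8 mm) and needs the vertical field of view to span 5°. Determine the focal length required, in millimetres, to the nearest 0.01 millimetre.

100.78 mm

From α = 2·arctan(h/2f) we get f = h / (2·tan(α/2)).
With h = 8.8 mm and α/2 = 2.5°, tan(α/2) ≈ 0.04366, so f ≈ 8.8 / 0.08732 ≈ 100.7766 mm.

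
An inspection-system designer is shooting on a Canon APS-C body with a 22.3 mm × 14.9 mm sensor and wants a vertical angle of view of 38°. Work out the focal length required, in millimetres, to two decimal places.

21.64 mm

From α = 2·arctan(h/2f) we get f = h / (2·tan(α/2)).
With h = 14.9 mm and α/2 = 19°, tan(α/2) ≈ 0.34433, so f ≈ 14.9 / 0.68866 ≈ 21.6364 mm.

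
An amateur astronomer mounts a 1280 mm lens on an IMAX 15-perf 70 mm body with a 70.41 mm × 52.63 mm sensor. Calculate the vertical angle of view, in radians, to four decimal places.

0.0411 rad

Angle of view α = 2·arctan(h/2f) with h = 52.63 mm and f = 1280 mm.
h/2f = 0.02056; arctan(0.02056) ≈ 0.0206 rad, so α ≈ 0.0411 rad.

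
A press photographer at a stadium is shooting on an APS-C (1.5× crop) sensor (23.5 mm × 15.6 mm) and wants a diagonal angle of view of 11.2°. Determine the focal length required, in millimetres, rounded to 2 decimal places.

143.84 mm

Sensor diagonal = √(23.5² + 15.6²) = √795.6100 ≈ 28.2066 mm.
From α = 2·arctan(d/2f) we get f = d / (2·tan(α/2)).
With d = 28.2066 mm and α/2 = 5.6°, tan(α/2) ≈ 0.09805, so f ≈ 28.2066 / 0.19610 ≈ 143.8364 mm.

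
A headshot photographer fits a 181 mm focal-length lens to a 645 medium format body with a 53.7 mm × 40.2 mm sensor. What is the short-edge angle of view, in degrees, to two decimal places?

12.67°

Angle of view α = 2·arctan(h/2f) with h = 40.2 mm and f = 181 mm.
h/2f = 0.11105; arctan(0.11105) ≈ 6.3367°, so α ≈ 12.6734°.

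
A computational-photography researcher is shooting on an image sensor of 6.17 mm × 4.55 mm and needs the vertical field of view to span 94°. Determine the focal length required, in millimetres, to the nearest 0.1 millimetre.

2.1 mm

From α = 2·arctan(h/2f) we get f = h / (2·tan(α/2)).
With h = 4.55 mm and α/2 = 47°, tan(α/2) ≈ 1.07237, so f ≈ 4.55 / 2.14474 ≈ 2.1215 mm.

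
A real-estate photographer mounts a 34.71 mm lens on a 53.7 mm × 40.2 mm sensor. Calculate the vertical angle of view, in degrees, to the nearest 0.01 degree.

60.15°

Angle of view α = 2·arctan(h/2f) with h = 40.2 mm and f = 34.71 mm.
h/2f = 0.57908; arctan(0.57908) ≈ 30.0744°, so α ≈ 60.1489°.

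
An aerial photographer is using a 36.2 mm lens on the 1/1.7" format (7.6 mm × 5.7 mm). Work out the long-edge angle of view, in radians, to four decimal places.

0.2092 rad

Angle of view α = 2·arctan(w/2f) with w = 7.6 mm and f = 36.2 mm.
w/2f = 0.10497; arctan(0.10497) ≈ 0.1046 rad, so α ≈ 0.2092 rad.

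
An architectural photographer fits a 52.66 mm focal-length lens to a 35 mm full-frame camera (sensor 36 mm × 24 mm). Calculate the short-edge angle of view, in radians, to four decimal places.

0.4481 rad

Angle of view α = 2·arctan(h/2f) with h = 24 mm and f = 52.66 mm.
h/2f = 0.22788; arctan(0.22788) ≈ 0.2241 rad, so α ≈ 0.4481 rad.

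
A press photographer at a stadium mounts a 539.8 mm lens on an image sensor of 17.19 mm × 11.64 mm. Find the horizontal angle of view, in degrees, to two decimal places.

Angle of view α = 2·arctan(w/2f) with w = 17.19 mm and f = 539.8 mm.
w/2f = 0.01592; arctan(0.01592) ≈ 0.9122°, so α ≈ 1.8244°.

1.82°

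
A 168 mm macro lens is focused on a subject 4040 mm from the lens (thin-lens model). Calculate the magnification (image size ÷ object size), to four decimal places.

0.0434×

Thin lens: 1/f = 1/dₒ + 1/dᵢ → 1/dᵢ = 1/168 − 1/4040 = 0.0057049 mm⁻¹, so dᵢ ≈ 175.2893 mm.
Magnification m = dᵢ/dₒ = 175.2893/4040 ≈ 0.04339.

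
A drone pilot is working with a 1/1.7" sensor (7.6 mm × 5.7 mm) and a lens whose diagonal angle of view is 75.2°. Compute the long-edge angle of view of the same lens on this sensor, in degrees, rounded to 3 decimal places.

Sensor diagonal = √(7.6² + 5.7²) = √90.2500 ≈ 9.5000 mm.
From the diagonal AOV: f = 9.5000 / (2·tan(37.6°)) = 9.5000 / 1.54021 ≈ 6.1680 mm.
Long-edge AOV = 2·arctan(7.6 / (2 × 6.1680)) = 2·arctan(0.61608) ≈ 63.2730°.

63.273°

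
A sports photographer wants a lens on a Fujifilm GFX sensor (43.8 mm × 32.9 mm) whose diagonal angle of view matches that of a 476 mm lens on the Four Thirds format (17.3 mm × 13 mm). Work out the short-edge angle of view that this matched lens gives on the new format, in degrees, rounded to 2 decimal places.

1.56°

Sensor diagonal = √(17.3² + 13²) = √468.2900 ≈ 21.6400 mm.
Sensor diagonal = √(43.8² + 32.9²) = √3000.8500 ≈ 54.7800 mm.
Equal diagonal AOV ⇒ f₂ = f₁ · 54.7800/21.6400 = 476 × 2.53142 ≈ 1204.9573 mm.
Short-edge AOV on the new format = 2·arctan(32.9 / (2 × 1204.9573)) = 2·arctan(0.01365) ≈ 1.5643°.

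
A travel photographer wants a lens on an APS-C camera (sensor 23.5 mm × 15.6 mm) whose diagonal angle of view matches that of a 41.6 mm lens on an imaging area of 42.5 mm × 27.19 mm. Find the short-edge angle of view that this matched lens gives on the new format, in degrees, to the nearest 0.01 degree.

37.08°

Sensor diagonal = √(42.5² + 27.19²) = √2545.5461 ≈ 50.4534 mm.
Sensor diagonal = √(23.5² + 15.6²) = √795.6100 ≈ 28.2066 mm.
Equal diagonal AOV ⇒ f₂ = f₁ · 28.2066/50.4534 = 41.6 × 0.55906 ≈ 23.2570 mm.
Short-edge AOV on the new format = 2·arctan(15.6 / (2 × 23.2570)) = 2·arctan(0.33538) ≈ 37.0812°.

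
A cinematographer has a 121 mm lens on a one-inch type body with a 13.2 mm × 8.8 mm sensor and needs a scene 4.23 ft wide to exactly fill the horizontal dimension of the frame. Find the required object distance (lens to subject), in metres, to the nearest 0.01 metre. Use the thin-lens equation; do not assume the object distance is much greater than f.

W: 4.23 ft × 304.8 mm/ft = 1289.30 mm.
Magnification m = w/W = dᵢ/dₒ; combined with 1/f = 1/dₒ + 1/dᵢ this gives dₒ = f·(1 + W/w).
dₒ = 121 mm × (1 + 1289.3/13.2) = 121 × 98.6745 ≈ 11939.620 mm = 11.9396 m.

11.94 m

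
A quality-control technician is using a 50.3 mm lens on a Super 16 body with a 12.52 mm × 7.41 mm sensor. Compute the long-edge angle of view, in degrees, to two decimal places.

14.19°

Angle of view α = 2·arctan(w/2f) with w = 12.52 mm and f = 50.3 mm.
w/2f = 0.12445; arctan(0.12445) ≈ 7.0942°, so α ≈ 14.1883°.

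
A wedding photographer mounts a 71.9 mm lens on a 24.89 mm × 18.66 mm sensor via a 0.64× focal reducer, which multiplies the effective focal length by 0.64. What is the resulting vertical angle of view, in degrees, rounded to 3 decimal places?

22.923°

Effective focal length f = 71.9 × 0.64 = 46.016 mm.
α = 2·arctan(18.66 / (2 × 46.016)) = 2·arctan(0.20276) ≈ 22.9233°.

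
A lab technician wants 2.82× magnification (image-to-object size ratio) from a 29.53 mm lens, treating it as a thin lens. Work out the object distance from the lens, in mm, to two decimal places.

40.00 mm

With m = dᵢ/dₒ and 1/f = 1/dₒ + 1/dᵢ, substituting dᵢ = m·dₒ gives 1/f = (1 + 1/m)/dₒ, hence dₒ = f·(1 + 1/m).
dₒ = 29.53 × (1 + 1/2.82) = 29.53 × 1.35461 ≈ 40.002 mm.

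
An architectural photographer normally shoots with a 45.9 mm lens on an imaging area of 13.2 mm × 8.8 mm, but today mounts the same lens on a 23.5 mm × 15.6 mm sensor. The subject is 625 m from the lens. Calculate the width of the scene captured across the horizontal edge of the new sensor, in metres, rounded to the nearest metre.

The focal length stays 45.9 mm; the relevant sensor dimension is now w = 23.5 mm. Object distance dₒ = 625 m = 625000 mm.
Thin-lens field width W = w·(dₒ − f)/f = 23.5 × (625000 − 45.9)/45.9 ≈ 319965.607 mm = 319.966 m.

320 m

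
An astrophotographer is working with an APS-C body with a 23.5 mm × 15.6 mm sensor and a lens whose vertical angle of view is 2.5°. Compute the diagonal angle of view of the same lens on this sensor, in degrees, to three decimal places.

From the vertical AOV: f = 15.6 / (2·tan(1.25°)) = 15.6 / 0.04364 ≈ 357.4689 mm.
Sensor diagonal = √(23.5² + 15.6²) = √795.6100 ≈ 28.2066 mm.
Diagonal AOV = 2·arctan(28.2066 / (2 × 357.4689)) = 2·arctan(0.03945) ≈ 4.5187°.

4.519°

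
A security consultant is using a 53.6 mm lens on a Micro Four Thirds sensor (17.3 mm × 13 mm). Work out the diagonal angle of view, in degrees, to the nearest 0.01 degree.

Sensor diagonal = √(17.3² + 13²) = √468.2900 ≈ 21.6400 mm.
Angle of view α = 2·arctan(d/2f) with d = 21.6400 mm and f = 53.6 mm.
d/2f = 0.20187; arctan(0.20187) ≈ 11.4127°, so α ≈ 22.8254°.

22.83°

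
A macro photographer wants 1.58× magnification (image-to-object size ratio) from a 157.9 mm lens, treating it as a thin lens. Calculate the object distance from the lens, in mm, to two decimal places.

With m = dᵢ/dₒ and 1/f = 1/dₒ + 1/dᵢ, substituting dᵢ = m·dₒ gives 1/f = (1 + 1/m)/dₒ, hence dₒ = f·(1 + 1/m).
dₒ = 157.9 × (1 + 1/1.58) = 157.9 × 1.63291 ≈ 257.837 mm.

257.84 mm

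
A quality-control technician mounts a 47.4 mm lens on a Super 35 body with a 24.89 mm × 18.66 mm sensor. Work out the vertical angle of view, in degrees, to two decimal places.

Angle of view α = 2·arctan(h/2f) with h = 18.66 mm and f = 47.4 mm.
h/2f = 0.19684; arctan(0.19684) ≈ 11.1355°, so α ≈ 22.2710°.

22.27°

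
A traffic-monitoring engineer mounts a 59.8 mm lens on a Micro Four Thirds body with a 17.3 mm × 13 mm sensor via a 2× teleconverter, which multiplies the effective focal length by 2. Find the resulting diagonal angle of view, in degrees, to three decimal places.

Effective focal length f = 59.8 × 2 = 119.6 mm.
Sensor diagonal = √(17.3² + 13²) = √468.2900 ≈ 21.6400 mm.
α = 2·arctan(21.640 / (2 × 119.6)) = 2·arctan(0.09047) ≈ 10.3388°.

10.339°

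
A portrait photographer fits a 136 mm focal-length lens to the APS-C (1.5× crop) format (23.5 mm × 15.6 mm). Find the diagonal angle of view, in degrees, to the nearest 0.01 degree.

Sensor diagonal = √(23.5² + 15.6²) = √795.6100 ≈ 28.2066 mm.
Angle of view α = 2·arctan(d/2f) with d = 28.2066 mm and f = 136 mm.
d/2f = 0.10370; arctan(0.10370) ≈ 5.9204°, so α ≈ 11.8409°.

11.84°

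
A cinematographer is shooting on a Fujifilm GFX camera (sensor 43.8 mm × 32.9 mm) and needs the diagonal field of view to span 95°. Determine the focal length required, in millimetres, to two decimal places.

25.10 mm

Sensor diagonal = √(43.8² + 32.9²) = √3000.8500 ≈ 54.7800 mm.
From α = 2·arctan(d/2f) we get f = d / (2·tan(α/2)).
With d = 54.7800 mm and α/2 = 47.5°, tan(α/2) ≈ 1.09131, so f ≈ 54.7800 / 2.18262 ≈ 25.0983 mm.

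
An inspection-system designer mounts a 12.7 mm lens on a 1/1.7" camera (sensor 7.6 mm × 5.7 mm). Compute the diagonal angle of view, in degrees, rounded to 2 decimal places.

Sensor diagonal = √(7.6² + 5.7²) = √90.2500 ≈ 9.5000 mm.
Angle of view α = 2·arctan(d/2f) with d = 9.5000 mm and f = 12.7 mm.
d/2f = 0.37402; arctan(0.37402) ≈ 20.5066°, so α ≈ 41.0132°.

41.01°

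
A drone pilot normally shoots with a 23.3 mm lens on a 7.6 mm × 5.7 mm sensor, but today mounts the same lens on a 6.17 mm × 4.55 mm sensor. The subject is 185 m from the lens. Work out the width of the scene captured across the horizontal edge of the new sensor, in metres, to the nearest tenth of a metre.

The focal length stays 23.3 mm; the relevant sensor dimension is now w = 6.17 mm. Object distance dₒ = 185 m = 185000 mm.
Thin-lens field width W = w·(dₒ − f)/f = 6.17 × (185000 − 23.3)/23.3 ≈ 48983.100 mm = 48.9831 m.

49.0 m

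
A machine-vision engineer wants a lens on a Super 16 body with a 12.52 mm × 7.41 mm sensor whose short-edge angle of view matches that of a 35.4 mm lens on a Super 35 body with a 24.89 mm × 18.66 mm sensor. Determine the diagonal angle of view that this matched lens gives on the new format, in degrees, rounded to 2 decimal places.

Equal short-edge AOV ⇒ f₂ = f₁ · 7.41/18.66 = 35.4 × 0.39711 ≈ 14.0576 mm.
Sensor diagonal = √(12.52² + 7.41²) = √211.6585 ≈ 14.5485 mm.
Diagonal AOV on the new format = 2·arctan(14.5485 / (2 × 14.0576)) = 2·arctan(0.51746) ≈ 54.7196°.

54.72°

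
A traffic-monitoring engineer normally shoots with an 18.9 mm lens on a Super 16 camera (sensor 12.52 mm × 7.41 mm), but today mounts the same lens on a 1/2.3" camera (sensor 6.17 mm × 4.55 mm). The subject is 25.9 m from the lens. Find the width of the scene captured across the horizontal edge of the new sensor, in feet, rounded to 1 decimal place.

27.7 ft

The focal length stays 18.9 mm; the relevant sensor dimension is now w = 6.17 mm. Object distance dₒ = 25.9 m = 25900 mm.
Thin-lens field width W = w·(dₒ − f)/f = 6.17 × (25900 − 18.9)/18.9 ≈ 8449.015 mm = 8449.015/304.8 ft = 27.7199 ft.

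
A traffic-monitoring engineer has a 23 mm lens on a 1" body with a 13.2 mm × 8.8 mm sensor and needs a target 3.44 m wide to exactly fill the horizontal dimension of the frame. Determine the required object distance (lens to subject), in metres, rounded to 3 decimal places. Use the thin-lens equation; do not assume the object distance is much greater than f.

6.017 m

W: 3.44 m = 3440 mm.
Magnification m = w/W = dᵢ/dₒ; combined with 1/f = 1/dₒ + 1/dᵢ this gives dₒ = f·(1 + W/w).
dₒ = 23 mm × (1 + 3440/13.2) = 23 × 261.6061 ≈ 6016.939 mm = 6.01694 m.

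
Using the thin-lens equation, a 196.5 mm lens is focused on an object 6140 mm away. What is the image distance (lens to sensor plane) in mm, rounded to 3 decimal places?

202.997 mm

1/dᵢ = 1/f − 1/dₒ = 1/196.5 − 1/6140 = 0.0049262 mm⁻¹.
dᵢ = 1/0.0049262 ≈ 202.9966 mm.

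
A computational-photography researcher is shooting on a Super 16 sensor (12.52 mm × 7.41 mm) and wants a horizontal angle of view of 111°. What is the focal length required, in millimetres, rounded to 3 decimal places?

From α = 2·arctan(w/2f) we get f = w / (2·tan(α/2)).
With w = 12.52 mm and α/2 = 55.5°, tan(α/2) ≈ 1.45501, so f ≈ 12.52 / 2.91002 ≈ 4.3024 mm.

4.302 mm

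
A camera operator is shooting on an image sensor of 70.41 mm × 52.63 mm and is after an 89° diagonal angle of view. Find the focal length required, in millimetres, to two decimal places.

Sensor diagonal = √(70.41² + 52.63²) = √7727.4850 ≈ 87.9061 mm.
From α = 2·arctan(d/2f) we get f = d / (2·tan(α/2)).
With d = 87.9061 mm and α/2 = 44.5°, tan(α/2) ≈ 0.98270, so f ≈ 87.9061 / 1.96539 ≈ 44.7270 mm.

44.73 mm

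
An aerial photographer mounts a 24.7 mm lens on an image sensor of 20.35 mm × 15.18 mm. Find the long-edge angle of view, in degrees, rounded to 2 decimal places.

44.78°

Angle of view α = 2·arctan(w/2f) with w = 20.35 mm and f = 24.7 mm.
w/2f = 0.41194; arctan(0.41194) ≈ 22.3889°, so α ≈ 44.7778°.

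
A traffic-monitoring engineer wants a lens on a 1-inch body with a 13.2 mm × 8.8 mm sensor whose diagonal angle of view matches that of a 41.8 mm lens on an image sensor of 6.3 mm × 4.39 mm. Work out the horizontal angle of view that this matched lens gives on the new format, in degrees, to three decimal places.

8.741°

Sensor diagonal = √(6.3² + 4.39²) = √58.9621 ≈ 7.6787 mm.
Sensor diagonal = √(13.2² + 8.8²) = √251.6800 ≈ 15.8644 mm.
Equal diagonal AOV ⇒ f₂ = f₁ · 15.8644/7.6787 = 41.8 × 2.06604 ≈ 86.3603 mm.
Horizontal AOV on the new format = 2·arctan(13.2 / (2 × 86.3603)) = 2·arctan(0.07642) ≈ 8.7406°.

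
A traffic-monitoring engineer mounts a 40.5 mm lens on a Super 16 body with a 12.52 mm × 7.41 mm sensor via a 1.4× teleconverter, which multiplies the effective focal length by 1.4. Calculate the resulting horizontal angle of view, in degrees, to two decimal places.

Effective focal length f = 40.5 × 1.4 = 56.7 mm.
α = 2·arctan(12.52 / (2 × 56.7)) = 2·arctan(0.11041) ≈ 12.6005°.

12.60°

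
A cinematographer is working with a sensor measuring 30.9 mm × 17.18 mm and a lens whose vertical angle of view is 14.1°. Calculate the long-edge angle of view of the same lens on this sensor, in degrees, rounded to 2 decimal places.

From the vertical AOV: f = 17.18 / (2·tan(7.05°)) = 17.18 / 0.24734 ≈ 69.4588 mm.
Long-edge AOV = 2·arctan(30.9 / (2 × 69.4588)) = 2·arctan(0.22243) ≈ 25.0808°.

25.08°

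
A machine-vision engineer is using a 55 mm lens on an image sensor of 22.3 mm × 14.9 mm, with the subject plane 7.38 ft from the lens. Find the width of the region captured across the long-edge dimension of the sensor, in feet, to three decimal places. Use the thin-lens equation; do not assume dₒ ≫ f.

2.919 ft

dₒ: 7.38 ft × 304.8 mm/ft = 2249.42 mm.
Similar triangles through the lens centre give W/dₒ = w/dᵢ; with 1/f = 1/dₒ + 1/dᵢ this gives W = w·(dₒ − f)/f.
W = 22.3 mm × (2249.42 − 55) / 55 = 22.3 × 39.8986 ≈ 889.739 mm = 889.739/304.8 ft = 2.91909 ft.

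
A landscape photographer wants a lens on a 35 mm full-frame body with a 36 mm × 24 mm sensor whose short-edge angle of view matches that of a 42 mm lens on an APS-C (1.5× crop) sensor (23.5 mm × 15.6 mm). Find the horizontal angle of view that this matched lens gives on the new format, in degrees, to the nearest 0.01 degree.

31.13°

Equal short-edge AOV ⇒ f₂ = f₁ · 24/15.6 = 42 × 1.53846 ≈ 64.6154 mm.
Horizontal AOV on the new format = 2·arctan(36 / (2 × 64.6154)) = 2·arctan(0.27857) ≈ 31.1326°.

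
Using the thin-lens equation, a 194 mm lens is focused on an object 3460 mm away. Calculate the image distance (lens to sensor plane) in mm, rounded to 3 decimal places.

1/dᵢ = 1/f − 1/dₒ = 1/194 − 1/3460 = 0.0048656 mm⁻¹.
dᵢ = 1/0.0048656 ≈ 205.5236 mm.

205.524 mm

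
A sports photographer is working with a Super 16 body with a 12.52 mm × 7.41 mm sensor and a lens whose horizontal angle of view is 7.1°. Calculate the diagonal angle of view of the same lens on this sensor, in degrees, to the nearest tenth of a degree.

8.2°

From the horizontal AOV: f = 12.52 / (2·tan(3.55°)) = 12.52 / 0.12408 ≈ 100.9049 mm.
Sensor diagonal = √(12.52² + 7.41²) = √211.6585 ≈ 14.5485 mm.
Diagonal AOV = 2·arctan(14.5485 / (2 × 100.9049)) = 2·arctan(0.07209) ≈ 8.2466°.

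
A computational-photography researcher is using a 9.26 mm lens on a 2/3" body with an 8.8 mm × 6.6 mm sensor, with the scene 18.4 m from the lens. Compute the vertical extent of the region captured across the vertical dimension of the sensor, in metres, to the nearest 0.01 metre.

dₒ: 18.4 m = 18400 mm.
Similar triangles through the lens centre give W/dₒ = h/dᵢ; with 1/f = 1/dₒ + 1/dᵢ this gives W = h·(dₒ − f)/f.
W = 6.6 mm × (18400 − 9.26) / 9.26 = 6.6 × 1986.0410 ≈ 13107.871 mm = 13.1079 m.

13.11 m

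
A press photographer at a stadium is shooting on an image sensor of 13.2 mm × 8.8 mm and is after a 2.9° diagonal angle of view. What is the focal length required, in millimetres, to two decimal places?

313.37 mm

Sensor diagonal = √(13.2² + 8.8²) = √251.6800 ≈ 15.8644 mm.
From α = 2·arctan(d/2f) we get f = d / (2·tan(α/2)).
With d = 15.8644 mm and α/2 = 1.45°, tan(α/2) ≈ 0.02531, so f ≈ 15.8644 / 0.05063 ≈ 313.3692 mm.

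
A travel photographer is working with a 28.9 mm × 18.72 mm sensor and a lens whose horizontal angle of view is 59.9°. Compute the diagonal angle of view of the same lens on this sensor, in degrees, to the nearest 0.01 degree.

From the horizontal AOV: f = 28.9 / (2·tan(29.95°)) = 28.9 / 1.15237 ≈ 25.0787 mm.
Sensor diagonal = √(28.9² + 18.72²) = √1185.6484 ≈ 34.4332 mm.
Diagonal AOV = 2·arctan(34.4332 / (2 × 25.0787)) = 2·arctan(0.68651) ≈ 68.9396°.

68.94°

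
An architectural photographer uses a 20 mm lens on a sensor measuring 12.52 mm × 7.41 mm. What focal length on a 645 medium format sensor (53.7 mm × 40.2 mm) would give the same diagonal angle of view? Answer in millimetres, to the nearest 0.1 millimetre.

Sensor diagonal = √(12.52² + 7.41²) = √211.6585 ≈ 14.5485 mm.
Sensor diagonal = √(53.7² + 40.2²) = √4499.7300 ≈ 67.0800 mm.
Equal angle of view means equal diagonal/f ratio, so f₂ = f₁ · (diagonal₂/diagonal₁) = 20 × 67.0800/14.5485.
f₂ = 20 × 4.61079 ≈ 92.216 mm.

92.2 mm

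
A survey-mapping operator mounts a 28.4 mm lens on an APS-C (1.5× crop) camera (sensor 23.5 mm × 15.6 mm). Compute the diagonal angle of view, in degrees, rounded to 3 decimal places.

Sensor diagonal = √(23.5² + 15.6²) = √795.6100 ≈ 28.2066 mm.
Angle of view α = 2·arctan(d/2f) with d = 28.2066 mm and f = 28.4 mm.
d/2f = 0.49659; arctan(0.49659) ≈ 26.4087°, so α ≈ 52.8175°.

52.817°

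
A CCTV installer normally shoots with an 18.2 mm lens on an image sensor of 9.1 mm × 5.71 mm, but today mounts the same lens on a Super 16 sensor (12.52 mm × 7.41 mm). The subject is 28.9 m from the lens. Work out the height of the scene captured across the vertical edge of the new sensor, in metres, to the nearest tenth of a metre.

11.8 m

The focal length stays 18.2 mm; the relevant sensor dimension is now h = 7.41 mm. Object distance dₒ = 28.9 m = 28900 mm.
Thin-lens field height W = h·(dₒ − f)/f = 7.41 × (28900 − 18.2)/18.2 ≈ 11759.019 mm = 11.759 m.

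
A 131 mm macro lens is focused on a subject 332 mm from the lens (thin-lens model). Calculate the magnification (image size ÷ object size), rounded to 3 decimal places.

0.652×

Thin lens: 1/f = 1/dₒ + 1/dᵢ → 1/dᵢ = 1/131 − 1/332 = 0.0046215 mm⁻¹, so dᵢ ≈ 216.3781 mm.
Magnification m = dᵢ/dₒ = 216.3781/332 ≈ 0.65174.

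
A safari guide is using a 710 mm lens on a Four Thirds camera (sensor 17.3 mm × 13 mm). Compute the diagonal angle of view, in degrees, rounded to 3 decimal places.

1.746°

Sensor diagonal = √(17.3² + 13²) = √468.2900 ≈ 21.6400 mm.
Angle of view α = 2·arctan(d/2f) with d = 21.6400 mm and f = 710 mm.
d/2f = 0.01524; arctan(0.01524) ≈ 0.8731°, so α ≈ 1.7462°.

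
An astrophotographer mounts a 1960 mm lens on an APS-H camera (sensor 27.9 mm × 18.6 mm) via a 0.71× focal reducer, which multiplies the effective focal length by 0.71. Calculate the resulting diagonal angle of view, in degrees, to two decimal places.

1.38°

Effective focal length f = 1960 × 0.71 = 1391.6 mm.
Sensor diagonal = √(27.9² + 18.6²) = √1124.3700 ≈ 33.5316 mm.
α = 2·arctan(33.532 / (2 × 1391.6)) = 2·arctan(0.01205) ≈ 1.3805°.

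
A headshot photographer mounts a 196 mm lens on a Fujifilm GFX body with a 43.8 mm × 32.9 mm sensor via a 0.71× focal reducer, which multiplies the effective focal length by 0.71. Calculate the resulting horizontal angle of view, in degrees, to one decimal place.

Effective focal length f = 196 × 0.71 = 139.16 mm.
α = 2·arctan(43.8 / (2 × 139.16)) = 2·arctan(0.15737) ≈ 17.8869°.

17.9°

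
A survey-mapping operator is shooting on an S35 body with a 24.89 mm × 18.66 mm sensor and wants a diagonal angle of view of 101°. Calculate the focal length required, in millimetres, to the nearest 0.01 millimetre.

Sensor diagonal = √(24.89² + 18.66²) = √967.7077 ≈ 31.1080 mm.
From α = 2·arctan(d/2f) we get f = d / (2·tan(α/2)).
With d = 31.1080 mm and α/2 = 50.5°, tan(α/2) ≈ 1.21310, so f ≈ 31.1080 / 2.42619 ≈ 12.8217 mm.

12.82 mm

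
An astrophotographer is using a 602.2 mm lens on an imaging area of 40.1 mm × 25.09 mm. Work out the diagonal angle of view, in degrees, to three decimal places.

Sensor diagonal = √(40.1² + 25.09²) = √2237.5181 ≈ 47.3024 mm.
Angle of view α = 2·arctan(d/2f) with d = 47.3024 mm and f = 602.2 mm.
d/2f = 0.03927; arctan(0.03927) ≈ 2.2491°, so α ≈ 4.4982°.

4.498°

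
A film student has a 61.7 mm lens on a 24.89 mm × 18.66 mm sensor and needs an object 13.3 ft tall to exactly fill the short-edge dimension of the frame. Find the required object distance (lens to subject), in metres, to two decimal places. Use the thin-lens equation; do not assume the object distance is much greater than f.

W: 13.3 ft × 304.8 mm/ft = 4053.84 mm.
Magnification m = h/W = dᵢ/dₒ; combined with 1/f = 1/dₒ + 1/dᵢ this gives dₒ = f·(1 + W/h).
dₒ = 61.7 mm × (1 + 4053.84/18.66) = 61.7 × 218.2476 ≈ 13465.876 mm = 13.4659 m.

13.47 m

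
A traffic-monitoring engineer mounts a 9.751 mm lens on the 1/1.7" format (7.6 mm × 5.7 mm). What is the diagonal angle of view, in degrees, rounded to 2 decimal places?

Sensor diagonal = √(7.6² + 5.7²) = √90.2500 ≈ 9.5000 mm.
Angle of view α = 2·arctan(d/2f) with d = 9.5000 mm and f = 9.751 mm.
d/2f = 0.48713; arctan(0.48713) ≈ 25.9721°, so α ≈ 51.9442°.

51.94°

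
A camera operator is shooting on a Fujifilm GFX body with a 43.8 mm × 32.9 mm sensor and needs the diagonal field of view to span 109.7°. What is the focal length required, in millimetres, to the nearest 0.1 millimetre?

19.3 mm

Sensor diagonal = √(43.8² + 32.9²) = √3000.8500 ≈ 54.7800 mm.
From α = 2·arctan(d/2f) we get f = d / (2·tan(α/2)).
With d = 54.7800 mm and α/2 = 54.85°, tan(α/2) ≈ 1.42022, so f ≈ 54.7800 / 2.84044 ≈ 19.2858 mm.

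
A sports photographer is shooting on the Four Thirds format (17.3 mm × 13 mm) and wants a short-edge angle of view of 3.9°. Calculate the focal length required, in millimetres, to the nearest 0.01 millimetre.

190.91 mm

From α = 2·arctan(h/2f) we get f = h / (2·tan(α/2)).
With h = 13 mm and α/2 = 1.95°, tan(α/2) ≈ 0.03405, so f ≈ 13 / 0.06809 ≈ 190.9122 mm.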